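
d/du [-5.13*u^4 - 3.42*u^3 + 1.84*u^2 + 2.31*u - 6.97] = -20.52*u^3 - 10.26*u^2 + 3.68*u + 2.31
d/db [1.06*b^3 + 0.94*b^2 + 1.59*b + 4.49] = 3.18*b^2 + 1.88*b + 1.59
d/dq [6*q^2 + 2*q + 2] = 12*q + 2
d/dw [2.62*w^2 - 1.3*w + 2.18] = 5.24*w - 1.3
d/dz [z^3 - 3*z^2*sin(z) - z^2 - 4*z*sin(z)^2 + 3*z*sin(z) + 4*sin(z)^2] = -3*z^2*cos(z) + 3*z^2 - 6*z*sin(z) - 4*z*sin(2*z) + 3*z*cos(z) - 2*z - 4*sin(z)^2 + 3*sin(z) + 4*sin(2*z)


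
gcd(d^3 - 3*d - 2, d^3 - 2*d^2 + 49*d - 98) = d - 2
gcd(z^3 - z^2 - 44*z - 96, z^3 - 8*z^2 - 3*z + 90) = z + 3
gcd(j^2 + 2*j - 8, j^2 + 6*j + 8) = j + 4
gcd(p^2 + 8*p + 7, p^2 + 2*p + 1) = p + 1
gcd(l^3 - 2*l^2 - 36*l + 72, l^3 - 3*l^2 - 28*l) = 1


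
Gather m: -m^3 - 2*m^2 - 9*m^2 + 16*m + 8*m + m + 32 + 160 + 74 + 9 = -m^3 - 11*m^2 + 25*m + 275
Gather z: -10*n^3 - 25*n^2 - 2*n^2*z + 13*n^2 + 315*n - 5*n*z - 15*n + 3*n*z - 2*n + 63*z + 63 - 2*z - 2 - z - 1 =-10*n^3 - 12*n^2 + 298*n + z*(-2*n^2 - 2*n + 60) + 60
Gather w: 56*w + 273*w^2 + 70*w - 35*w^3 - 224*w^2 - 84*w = -35*w^3 + 49*w^2 + 42*w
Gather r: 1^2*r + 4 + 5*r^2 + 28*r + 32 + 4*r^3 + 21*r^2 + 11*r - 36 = 4*r^3 + 26*r^2 + 40*r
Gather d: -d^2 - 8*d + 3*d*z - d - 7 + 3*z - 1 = -d^2 + d*(3*z - 9) + 3*z - 8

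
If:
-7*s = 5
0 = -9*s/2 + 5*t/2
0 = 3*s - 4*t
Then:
No Solution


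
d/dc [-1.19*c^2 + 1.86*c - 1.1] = 1.86 - 2.38*c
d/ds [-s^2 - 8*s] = -2*s - 8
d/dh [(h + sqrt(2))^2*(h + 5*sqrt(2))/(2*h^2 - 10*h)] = (h + sqrt(2))*(h*(h - 5)*(3*h + 11*sqrt(2)) - (h + sqrt(2))*(h + 5*sqrt(2))*(2*h - 5))/(2*h^2*(h - 5)^2)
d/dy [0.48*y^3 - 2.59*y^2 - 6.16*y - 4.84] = 1.44*y^2 - 5.18*y - 6.16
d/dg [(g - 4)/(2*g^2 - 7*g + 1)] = (2*g^2 - 7*g - (g - 4)*(4*g - 7) + 1)/(2*g^2 - 7*g + 1)^2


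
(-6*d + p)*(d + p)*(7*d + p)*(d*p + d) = -42*d^4*p - 42*d^4 - 41*d^3*p^2 - 41*d^3*p + 2*d^2*p^3 + 2*d^2*p^2 + d*p^4 + d*p^3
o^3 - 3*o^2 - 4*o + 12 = (o - 3)*(o - 2)*(o + 2)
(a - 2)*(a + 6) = a^2 + 4*a - 12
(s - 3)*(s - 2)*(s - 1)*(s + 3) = s^4 - 3*s^3 - 7*s^2 + 27*s - 18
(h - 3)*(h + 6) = h^2 + 3*h - 18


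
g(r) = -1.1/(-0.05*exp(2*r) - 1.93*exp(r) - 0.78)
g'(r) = -1.1*(0.1*exp(2*r) + 1.93*exp(r))/(-0.05*exp(2*r) - 1.93*exp(r) - 0.78)^2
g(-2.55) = 1.18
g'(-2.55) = -0.19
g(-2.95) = 1.25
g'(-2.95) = -0.14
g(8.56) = 0.00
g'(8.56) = -0.00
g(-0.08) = 0.42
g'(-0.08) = -0.30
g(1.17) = 0.15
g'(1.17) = -0.14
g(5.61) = 0.00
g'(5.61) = -0.00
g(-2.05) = 1.07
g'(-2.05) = -0.26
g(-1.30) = 0.84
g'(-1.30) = -0.34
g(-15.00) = 1.41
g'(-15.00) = 0.00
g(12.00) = 0.00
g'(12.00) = 0.00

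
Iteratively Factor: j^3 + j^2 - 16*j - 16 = (j + 4)*(j^2 - 3*j - 4) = (j - 4)*(j + 4)*(j + 1)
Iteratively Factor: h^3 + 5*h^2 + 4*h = (h)*(h^2 + 5*h + 4) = h*(h + 4)*(h + 1)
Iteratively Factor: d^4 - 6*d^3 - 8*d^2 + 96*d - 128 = (d - 2)*(d^3 - 4*d^2 - 16*d + 64) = (d - 2)*(d + 4)*(d^2 - 8*d + 16) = (d - 4)*(d - 2)*(d + 4)*(d - 4)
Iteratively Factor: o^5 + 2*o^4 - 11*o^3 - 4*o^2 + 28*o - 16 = (o - 1)*(o^4 + 3*o^3 - 8*o^2 - 12*o + 16) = (o - 1)*(o + 2)*(o^3 + o^2 - 10*o + 8) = (o - 1)*(o + 2)*(o + 4)*(o^2 - 3*o + 2) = (o - 2)*(o - 1)*(o + 2)*(o + 4)*(o - 1)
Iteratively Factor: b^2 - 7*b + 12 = (b - 3)*(b - 4)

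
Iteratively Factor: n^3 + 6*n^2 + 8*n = (n)*(n^2 + 6*n + 8) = n*(n + 4)*(n + 2)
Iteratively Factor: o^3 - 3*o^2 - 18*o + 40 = (o - 5)*(o^2 + 2*o - 8) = (o - 5)*(o - 2)*(o + 4)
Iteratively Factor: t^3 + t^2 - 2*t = (t)*(t^2 + t - 2) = t*(t - 1)*(t + 2)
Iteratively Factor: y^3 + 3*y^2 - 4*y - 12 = (y - 2)*(y^2 + 5*y + 6) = (y - 2)*(y + 3)*(y + 2)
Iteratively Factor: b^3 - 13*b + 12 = (b + 4)*(b^2 - 4*b + 3) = (b - 1)*(b + 4)*(b - 3)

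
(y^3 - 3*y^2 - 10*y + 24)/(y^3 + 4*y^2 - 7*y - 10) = (y^2 - y - 12)/(y^2 + 6*y + 5)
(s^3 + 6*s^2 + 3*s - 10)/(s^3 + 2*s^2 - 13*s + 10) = (s + 2)/(s - 2)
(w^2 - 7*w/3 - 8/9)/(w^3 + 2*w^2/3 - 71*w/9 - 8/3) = 1/(w + 3)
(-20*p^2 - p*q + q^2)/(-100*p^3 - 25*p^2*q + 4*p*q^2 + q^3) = 1/(5*p + q)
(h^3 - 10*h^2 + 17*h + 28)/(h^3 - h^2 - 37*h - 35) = (h - 4)/(h + 5)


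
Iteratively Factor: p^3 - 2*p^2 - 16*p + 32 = (p - 2)*(p^2 - 16) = (p - 4)*(p - 2)*(p + 4)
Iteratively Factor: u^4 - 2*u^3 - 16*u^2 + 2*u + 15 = (u - 1)*(u^3 - u^2 - 17*u - 15) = (u - 1)*(u + 3)*(u^2 - 4*u - 5) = (u - 5)*(u - 1)*(u + 3)*(u + 1)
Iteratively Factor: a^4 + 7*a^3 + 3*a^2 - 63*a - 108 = (a + 4)*(a^3 + 3*a^2 - 9*a - 27) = (a + 3)*(a + 4)*(a^2 - 9) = (a + 3)^2*(a + 4)*(a - 3)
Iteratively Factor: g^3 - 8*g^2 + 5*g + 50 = (g + 2)*(g^2 - 10*g + 25) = (g - 5)*(g + 2)*(g - 5)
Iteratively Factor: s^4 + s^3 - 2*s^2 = (s)*(s^3 + s^2 - 2*s) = s*(s + 2)*(s^2 - s) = s*(s - 1)*(s + 2)*(s)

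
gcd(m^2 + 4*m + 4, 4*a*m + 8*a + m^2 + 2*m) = m + 2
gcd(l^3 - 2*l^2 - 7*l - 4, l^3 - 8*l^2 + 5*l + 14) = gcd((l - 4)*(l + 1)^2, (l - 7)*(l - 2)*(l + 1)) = l + 1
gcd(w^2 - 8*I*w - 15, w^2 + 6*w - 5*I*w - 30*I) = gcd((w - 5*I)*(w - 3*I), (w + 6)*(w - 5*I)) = w - 5*I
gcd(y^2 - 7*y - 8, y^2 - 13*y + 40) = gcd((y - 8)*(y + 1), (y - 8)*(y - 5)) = y - 8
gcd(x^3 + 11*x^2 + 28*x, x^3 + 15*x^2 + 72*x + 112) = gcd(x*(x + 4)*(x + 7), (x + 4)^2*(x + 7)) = x^2 + 11*x + 28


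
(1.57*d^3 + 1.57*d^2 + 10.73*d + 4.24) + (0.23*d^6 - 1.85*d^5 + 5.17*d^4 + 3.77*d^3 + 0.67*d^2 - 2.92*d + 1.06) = 0.23*d^6 - 1.85*d^5 + 5.17*d^4 + 5.34*d^3 + 2.24*d^2 + 7.81*d + 5.3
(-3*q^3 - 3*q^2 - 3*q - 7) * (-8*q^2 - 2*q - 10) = 24*q^5 + 30*q^4 + 60*q^3 + 92*q^2 + 44*q + 70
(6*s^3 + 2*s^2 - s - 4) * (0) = 0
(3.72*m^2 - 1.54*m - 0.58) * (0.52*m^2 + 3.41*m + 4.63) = 1.9344*m^4 + 11.8844*m^3 + 11.6706*m^2 - 9.108*m - 2.6854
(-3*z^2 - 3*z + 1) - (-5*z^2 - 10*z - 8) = 2*z^2 + 7*z + 9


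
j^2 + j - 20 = (j - 4)*(j + 5)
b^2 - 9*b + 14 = (b - 7)*(b - 2)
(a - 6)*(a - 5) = a^2 - 11*a + 30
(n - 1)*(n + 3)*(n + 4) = n^3 + 6*n^2 + 5*n - 12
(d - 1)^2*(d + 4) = d^3 + 2*d^2 - 7*d + 4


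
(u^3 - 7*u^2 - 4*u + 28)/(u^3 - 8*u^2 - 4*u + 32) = (u - 7)/(u - 8)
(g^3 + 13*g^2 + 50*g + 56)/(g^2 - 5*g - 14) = (g^2 + 11*g + 28)/(g - 7)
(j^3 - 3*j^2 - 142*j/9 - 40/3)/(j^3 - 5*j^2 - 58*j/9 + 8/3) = (3*j + 5)/(3*j - 1)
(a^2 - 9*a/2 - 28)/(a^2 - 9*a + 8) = (a + 7/2)/(a - 1)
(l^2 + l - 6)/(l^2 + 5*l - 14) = (l + 3)/(l + 7)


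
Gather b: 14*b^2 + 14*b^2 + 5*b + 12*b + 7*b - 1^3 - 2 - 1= 28*b^2 + 24*b - 4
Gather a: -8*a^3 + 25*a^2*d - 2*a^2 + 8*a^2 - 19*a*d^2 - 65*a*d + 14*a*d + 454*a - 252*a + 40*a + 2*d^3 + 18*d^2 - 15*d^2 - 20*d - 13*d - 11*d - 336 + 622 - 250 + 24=-8*a^3 + a^2*(25*d + 6) + a*(-19*d^2 - 51*d + 242) + 2*d^3 + 3*d^2 - 44*d + 60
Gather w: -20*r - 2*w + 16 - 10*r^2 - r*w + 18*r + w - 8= -10*r^2 - 2*r + w*(-r - 1) + 8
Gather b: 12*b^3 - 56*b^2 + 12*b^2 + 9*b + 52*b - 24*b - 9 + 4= 12*b^3 - 44*b^2 + 37*b - 5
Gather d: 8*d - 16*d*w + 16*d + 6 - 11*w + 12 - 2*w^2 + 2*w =d*(24 - 16*w) - 2*w^2 - 9*w + 18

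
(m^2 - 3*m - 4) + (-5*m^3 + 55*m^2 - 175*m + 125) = -5*m^3 + 56*m^2 - 178*m + 121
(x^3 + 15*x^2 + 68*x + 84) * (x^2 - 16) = x^5 + 15*x^4 + 52*x^3 - 156*x^2 - 1088*x - 1344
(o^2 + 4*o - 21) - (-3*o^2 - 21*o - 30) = 4*o^2 + 25*o + 9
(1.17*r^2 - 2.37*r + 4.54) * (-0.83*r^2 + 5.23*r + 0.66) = -0.9711*r^4 + 8.0862*r^3 - 15.3911*r^2 + 22.18*r + 2.9964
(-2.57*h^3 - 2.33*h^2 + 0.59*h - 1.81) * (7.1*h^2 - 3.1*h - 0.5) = -18.247*h^5 - 8.576*h^4 + 12.697*h^3 - 13.515*h^2 + 5.316*h + 0.905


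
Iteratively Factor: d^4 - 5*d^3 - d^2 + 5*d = (d + 1)*(d^3 - 6*d^2 + 5*d) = d*(d + 1)*(d^2 - 6*d + 5) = d*(d - 5)*(d + 1)*(d - 1)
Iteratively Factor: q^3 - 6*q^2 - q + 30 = (q + 2)*(q^2 - 8*q + 15) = (q - 5)*(q + 2)*(q - 3)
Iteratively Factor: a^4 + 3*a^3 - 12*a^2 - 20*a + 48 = (a + 3)*(a^3 - 12*a + 16) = (a - 2)*(a + 3)*(a^2 + 2*a - 8) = (a - 2)^2*(a + 3)*(a + 4)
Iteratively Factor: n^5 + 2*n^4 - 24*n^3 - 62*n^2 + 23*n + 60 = (n - 1)*(n^4 + 3*n^3 - 21*n^2 - 83*n - 60) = (n - 5)*(n - 1)*(n^3 + 8*n^2 + 19*n + 12) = (n - 5)*(n - 1)*(n + 4)*(n^2 + 4*n + 3) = (n - 5)*(n - 1)*(n + 3)*(n + 4)*(n + 1)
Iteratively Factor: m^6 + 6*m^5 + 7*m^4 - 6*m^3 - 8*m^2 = (m)*(m^5 + 6*m^4 + 7*m^3 - 6*m^2 - 8*m) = m*(m + 2)*(m^4 + 4*m^3 - m^2 - 4*m) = m*(m + 2)*(m + 4)*(m^3 - m) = m*(m - 1)*(m + 2)*(m + 4)*(m^2 + m) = m*(m - 1)*(m + 1)*(m + 2)*(m + 4)*(m)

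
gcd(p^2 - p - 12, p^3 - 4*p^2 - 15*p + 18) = p + 3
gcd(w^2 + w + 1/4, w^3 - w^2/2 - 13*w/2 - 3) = w + 1/2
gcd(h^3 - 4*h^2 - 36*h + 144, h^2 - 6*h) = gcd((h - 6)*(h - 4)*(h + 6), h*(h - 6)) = h - 6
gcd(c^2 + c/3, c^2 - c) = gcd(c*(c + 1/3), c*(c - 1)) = c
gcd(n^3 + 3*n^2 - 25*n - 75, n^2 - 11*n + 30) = n - 5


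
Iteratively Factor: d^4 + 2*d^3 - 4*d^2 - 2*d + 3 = (d + 3)*(d^3 - d^2 - d + 1) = (d - 1)*(d + 3)*(d^2 - 1) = (d - 1)*(d + 1)*(d + 3)*(d - 1)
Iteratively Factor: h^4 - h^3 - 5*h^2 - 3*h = (h - 3)*(h^3 + 2*h^2 + h) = (h - 3)*(h + 1)*(h^2 + h) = (h - 3)*(h + 1)^2*(h)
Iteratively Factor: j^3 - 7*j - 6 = (j - 3)*(j^2 + 3*j + 2) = (j - 3)*(j + 1)*(j + 2)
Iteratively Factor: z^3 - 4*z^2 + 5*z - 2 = (z - 1)*(z^2 - 3*z + 2) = (z - 1)^2*(z - 2)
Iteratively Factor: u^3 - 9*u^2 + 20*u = (u)*(u^2 - 9*u + 20) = u*(u - 4)*(u - 5)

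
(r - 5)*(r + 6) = r^2 + r - 30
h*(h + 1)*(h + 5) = h^3 + 6*h^2 + 5*h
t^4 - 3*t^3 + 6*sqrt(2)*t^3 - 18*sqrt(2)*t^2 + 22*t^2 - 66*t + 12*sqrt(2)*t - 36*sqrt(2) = (t - 3)*(t + sqrt(2))*(t + 2*sqrt(2))*(t + 3*sqrt(2))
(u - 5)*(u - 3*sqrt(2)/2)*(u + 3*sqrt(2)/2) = u^3 - 5*u^2 - 9*u/2 + 45/2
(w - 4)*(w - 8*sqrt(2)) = w^2 - 8*sqrt(2)*w - 4*w + 32*sqrt(2)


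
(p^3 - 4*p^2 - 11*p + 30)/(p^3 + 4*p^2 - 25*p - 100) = (p^2 + p - 6)/(p^2 + 9*p + 20)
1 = 1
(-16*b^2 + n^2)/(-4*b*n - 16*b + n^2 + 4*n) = (4*b + n)/(n + 4)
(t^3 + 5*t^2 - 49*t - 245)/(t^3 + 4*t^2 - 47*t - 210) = (t + 7)/(t + 6)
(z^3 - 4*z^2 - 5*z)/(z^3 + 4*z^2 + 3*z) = (z - 5)/(z + 3)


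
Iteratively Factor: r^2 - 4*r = (r - 4)*(r)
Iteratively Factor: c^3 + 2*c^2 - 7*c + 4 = (c + 4)*(c^2 - 2*c + 1) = (c - 1)*(c + 4)*(c - 1)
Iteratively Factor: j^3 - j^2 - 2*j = (j + 1)*(j^2 - 2*j) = (j - 2)*(j + 1)*(j)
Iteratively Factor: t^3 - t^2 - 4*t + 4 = (t - 2)*(t^2 + t - 2) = (t - 2)*(t + 2)*(t - 1)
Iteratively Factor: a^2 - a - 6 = (a + 2)*(a - 3)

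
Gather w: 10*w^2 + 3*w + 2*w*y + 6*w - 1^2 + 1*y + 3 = 10*w^2 + w*(2*y + 9) + y + 2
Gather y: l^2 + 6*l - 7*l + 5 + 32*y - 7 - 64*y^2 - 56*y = l^2 - l - 64*y^2 - 24*y - 2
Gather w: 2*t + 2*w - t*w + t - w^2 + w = 3*t - w^2 + w*(3 - t)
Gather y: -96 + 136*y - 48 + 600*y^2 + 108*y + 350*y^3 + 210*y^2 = 350*y^3 + 810*y^2 + 244*y - 144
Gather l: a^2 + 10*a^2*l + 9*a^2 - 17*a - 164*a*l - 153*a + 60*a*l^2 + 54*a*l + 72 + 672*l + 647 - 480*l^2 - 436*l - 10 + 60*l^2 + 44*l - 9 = 10*a^2 - 170*a + l^2*(60*a - 420) + l*(10*a^2 - 110*a + 280) + 700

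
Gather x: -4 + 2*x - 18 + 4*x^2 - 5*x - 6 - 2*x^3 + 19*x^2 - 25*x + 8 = -2*x^3 + 23*x^2 - 28*x - 20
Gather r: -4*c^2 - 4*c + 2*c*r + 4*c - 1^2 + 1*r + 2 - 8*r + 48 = -4*c^2 + r*(2*c - 7) + 49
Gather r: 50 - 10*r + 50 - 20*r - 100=-30*r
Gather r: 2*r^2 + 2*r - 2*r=2*r^2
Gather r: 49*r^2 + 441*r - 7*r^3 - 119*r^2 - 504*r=-7*r^3 - 70*r^2 - 63*r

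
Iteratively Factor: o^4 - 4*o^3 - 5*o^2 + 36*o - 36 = (o - 3)*(o^3 - o^2 - 8*o + 12) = (o - 3)*(o + 3)*(o^2 - 4*o + 4) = (o - 3)*(o - 2)*(o + 3)*(o - 2)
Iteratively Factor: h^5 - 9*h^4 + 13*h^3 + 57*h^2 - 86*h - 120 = (h - 3)*(h^4 - 6*h^3 - 5*h^2 + 42*h + 40) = (h - 4)*(h - 3)*(h^3 - 2*h^2 - 13*h - 10) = (h - 4)*(h - 3)*(h + 2)*(h^2 - 4*h - 5) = (h - 5)*(h - 4)*(h - 3)*(h + 2)*(h + 1)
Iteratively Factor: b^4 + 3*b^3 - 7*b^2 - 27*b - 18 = (b + 2)*(b^3 + b^2 - 9*b - 9) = (b - 3)*(b + 2)*(b^2 + 4*b + 3) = (b - 3)*(b + 1)*(b + 2)*(b + 3)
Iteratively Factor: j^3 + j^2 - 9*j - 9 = (j + 1)*(j^2 - 9) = (j + 1)*(j + 3)*(j - 3)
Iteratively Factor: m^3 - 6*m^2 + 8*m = (m - 4)*(m^2 - 2*m) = m*(m - 4)*(m - 2)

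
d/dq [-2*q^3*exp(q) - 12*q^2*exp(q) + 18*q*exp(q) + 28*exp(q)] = 2*(-q^3 - 9*q^2 - 3*q + 23)*exp(q)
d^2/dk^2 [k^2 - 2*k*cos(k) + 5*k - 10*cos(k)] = 2*k*cos(k) + 4*sin(k) + 10*cos(k) + 2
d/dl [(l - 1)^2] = 2*l - 2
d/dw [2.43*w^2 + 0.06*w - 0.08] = 4.86*w + 0.06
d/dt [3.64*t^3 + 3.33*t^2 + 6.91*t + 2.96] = 10.92*t^2 + 6.66*t + 6.91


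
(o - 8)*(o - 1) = o^2 - 9*o + 8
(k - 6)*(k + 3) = k^2 - 3*k - 18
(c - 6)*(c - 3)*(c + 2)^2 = c^4 - 5*c^3 - 14*c^2 + 36*c + 72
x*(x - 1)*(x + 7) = x^3 + 6*x^2 - 7*x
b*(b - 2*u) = b^2 - 2*b*u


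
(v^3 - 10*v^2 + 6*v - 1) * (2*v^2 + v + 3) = 2*v^5 - 19*v^4 + 5*v^3 - 26*v^2 + 17*v - 3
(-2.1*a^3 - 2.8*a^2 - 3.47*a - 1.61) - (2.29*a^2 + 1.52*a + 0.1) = -2.1*a^3 - 5.09*a^2 - 4.99*a - 1.71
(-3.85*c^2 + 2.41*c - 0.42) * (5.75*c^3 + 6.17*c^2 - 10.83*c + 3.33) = -22.1375*c^5 - 9.897*c^4 + 54.1502*c^3 - 41.5122*c^2 + 12.5739*c - 1.3986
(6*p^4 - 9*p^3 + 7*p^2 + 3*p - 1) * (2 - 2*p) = -12*p^5 + 30*p^4 - 32*p^3 + 8*p^2 + 8*p - 2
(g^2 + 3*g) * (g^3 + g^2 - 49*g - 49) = g^5 + 4*g^4 - 46*g^3 - 196*g^2 - 147*g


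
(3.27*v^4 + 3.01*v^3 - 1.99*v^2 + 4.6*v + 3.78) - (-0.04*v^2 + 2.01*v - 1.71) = 3.27*v^4 + 3.01*v^3 - 1.95*v^2 + 2.59*v + 5.49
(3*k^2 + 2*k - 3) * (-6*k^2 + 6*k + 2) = -18*k^4 + 6*k^3 + 36*k^2 - 14*k - 6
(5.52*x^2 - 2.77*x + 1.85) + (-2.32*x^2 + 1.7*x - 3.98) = 3.2*x^2 - 1.07*x - 2.13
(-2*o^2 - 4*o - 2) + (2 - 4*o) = -2*o^2 - 8*o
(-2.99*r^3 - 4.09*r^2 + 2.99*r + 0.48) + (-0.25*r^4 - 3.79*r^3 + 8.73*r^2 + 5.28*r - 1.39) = -0.25*r^4 - 6.78*r^3 + 4.64*r^2 + 8.27*r - 0.91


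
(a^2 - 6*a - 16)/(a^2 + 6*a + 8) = (a - 8)/(a + 4)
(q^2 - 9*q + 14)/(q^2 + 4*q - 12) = (q - 7)/(q + 6)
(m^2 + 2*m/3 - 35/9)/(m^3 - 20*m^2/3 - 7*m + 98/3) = (m - 5/3)/(m^2 - 9*m + 14)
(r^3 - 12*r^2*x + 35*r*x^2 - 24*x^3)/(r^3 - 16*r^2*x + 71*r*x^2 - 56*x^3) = (-r + 3*x)/(-r + 7*x)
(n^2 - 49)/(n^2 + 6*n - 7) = (n - 7)/(n - 1)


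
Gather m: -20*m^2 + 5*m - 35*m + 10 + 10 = -20*m^2 - 30*m + 20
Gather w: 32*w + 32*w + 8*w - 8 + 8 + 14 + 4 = 72*w + 18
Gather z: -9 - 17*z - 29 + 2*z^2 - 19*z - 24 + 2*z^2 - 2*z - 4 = 4*z^2 - 38*z - 66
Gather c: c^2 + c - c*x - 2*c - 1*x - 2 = c^2 + c*(-x - 1) - x - 2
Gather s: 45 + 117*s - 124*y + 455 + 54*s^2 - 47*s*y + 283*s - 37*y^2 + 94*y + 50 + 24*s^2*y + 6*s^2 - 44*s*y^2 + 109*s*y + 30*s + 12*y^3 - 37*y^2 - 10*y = s^2*(24*y + 60) + s*(-44*y^2 + 62*y + 430) + 12*y^3 - 74*y^2 - 40*y + 550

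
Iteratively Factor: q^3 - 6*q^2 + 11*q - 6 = (q - 3)*(q^2 - 3*q + 2) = (q - 3)*(q - 1)*(q - 2)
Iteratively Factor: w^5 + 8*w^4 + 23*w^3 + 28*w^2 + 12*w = (w + 3)*(w^4 + 5*w^3 + 8*w^2 + 4*w) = w*(w + 3)*(w^3 + 5*w^2 + 8*w + 4) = w*(w + 1)*(w + 3)*(w^2 + 4*w + 4) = w*(w + 1)*(w + 2)*(w + 3)*(w + 2)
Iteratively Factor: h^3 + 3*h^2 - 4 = (h + 2)*(h^2 + h - 2) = (h + 2)^2*(h - 1)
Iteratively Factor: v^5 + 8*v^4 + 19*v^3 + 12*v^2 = (v + 3)*(v^4 + 5*v^3 + 4*v^2) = v*(v + 3)*(v^3 + 5*v^2 + 4*v) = v*(v + 1)*(v + 3)*(v^2 + 4*v) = v^2*(v + 1)*(v + 3)*(v + 4)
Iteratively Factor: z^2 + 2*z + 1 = (z + 1)*(z + 1)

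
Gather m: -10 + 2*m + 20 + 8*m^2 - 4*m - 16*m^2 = -8*m^2 - 2*m + 10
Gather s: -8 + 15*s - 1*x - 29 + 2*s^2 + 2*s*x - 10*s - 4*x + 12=2*s^2 + s*(2*x + 5) - 5*x - 25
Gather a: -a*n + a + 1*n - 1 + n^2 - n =a*(1 - n) + n^2 - 1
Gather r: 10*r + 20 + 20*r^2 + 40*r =20*r^2 + 50*r + 20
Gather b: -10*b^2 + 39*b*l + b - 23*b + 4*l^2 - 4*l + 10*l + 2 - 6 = -10*b^2 + b*(39*l - 22) + 4*l^2 + 6*l - 4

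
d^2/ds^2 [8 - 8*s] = 0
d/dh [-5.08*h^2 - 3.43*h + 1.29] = -10.16*h - 3.43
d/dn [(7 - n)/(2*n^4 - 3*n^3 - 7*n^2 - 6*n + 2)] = (-2*n^4 + 3*n^3 + 7*n^2 + 6*n - (n - 7)*(-8*n^3 + 9*n^2 + 14*n + 6) - 2)/(-2*n^4 + 3*n^3 + 7*n^2 + 6*n - 2)^2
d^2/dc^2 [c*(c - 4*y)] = 2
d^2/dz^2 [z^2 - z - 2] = 2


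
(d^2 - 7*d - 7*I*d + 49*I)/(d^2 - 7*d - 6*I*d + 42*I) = (d - 7*I)/(d - 6*I)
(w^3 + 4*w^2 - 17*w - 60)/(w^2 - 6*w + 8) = (w^2 + 8*w + 15)/(w - 2)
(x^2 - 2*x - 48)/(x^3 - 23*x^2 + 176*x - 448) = (x + 6)/(x^2 - 15*x + 56)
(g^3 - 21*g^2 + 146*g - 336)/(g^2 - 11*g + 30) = (g^2 - 15*g + 56)/(g - 5)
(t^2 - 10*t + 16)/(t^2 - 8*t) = (t - 2)/t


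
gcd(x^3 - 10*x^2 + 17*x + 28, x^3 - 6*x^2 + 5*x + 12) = x^2 - 3*x - 4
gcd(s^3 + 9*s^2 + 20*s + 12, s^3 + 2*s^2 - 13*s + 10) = 1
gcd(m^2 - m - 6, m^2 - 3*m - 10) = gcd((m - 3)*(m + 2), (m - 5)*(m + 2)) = m + 2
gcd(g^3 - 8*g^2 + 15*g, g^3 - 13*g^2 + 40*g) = g^2 - 5*g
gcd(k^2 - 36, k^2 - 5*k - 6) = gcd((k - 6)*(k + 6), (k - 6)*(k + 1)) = k - 6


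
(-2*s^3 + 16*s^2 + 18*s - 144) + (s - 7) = -2*s^3 + 16*s^2 + 19*s - 151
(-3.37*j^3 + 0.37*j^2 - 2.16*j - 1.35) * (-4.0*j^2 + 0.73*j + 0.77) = 13.48*j^5 - 3.9401*j^4 + 6.3152*j^3 + 4.1081*j^2 - 2.6487*j - 1.0395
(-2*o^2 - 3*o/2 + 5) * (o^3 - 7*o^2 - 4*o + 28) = -2*o^5 + 25*o^4/2 + 47*o^3/2 - 85*o^2 - 62*o + 140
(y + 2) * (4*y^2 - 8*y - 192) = 4*y^3 - 208*y - 384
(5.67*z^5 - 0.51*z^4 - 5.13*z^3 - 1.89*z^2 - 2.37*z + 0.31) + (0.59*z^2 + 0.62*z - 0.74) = 5.67*z^5 - 0.51*z^4 - 5.13*z^3 - 1.3*z^2 - 1.75*z - 0.43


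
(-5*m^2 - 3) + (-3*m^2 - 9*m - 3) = -8*m^2 - 9*m - 6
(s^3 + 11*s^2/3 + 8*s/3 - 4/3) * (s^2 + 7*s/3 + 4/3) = s^5 + 6*s^4 + 113*s^3/9 + 88*s^2/9 + 4*s/9 - 16/9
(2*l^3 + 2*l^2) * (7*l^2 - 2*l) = 14*l^5 + 10*l^4 - 4*l^3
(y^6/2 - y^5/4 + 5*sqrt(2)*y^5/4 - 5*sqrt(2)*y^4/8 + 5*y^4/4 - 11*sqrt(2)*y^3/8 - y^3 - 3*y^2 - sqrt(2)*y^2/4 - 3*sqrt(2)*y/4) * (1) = y^6/2 - y^5/4 + 5*sqrt(2)*y^5/4 - 5*sqrt(2)*y^4/8 + 5*y^4/4 - 11*sqrt(2)*y^3/8 - y^3 - 3*y^2 - sqrt(2)*y^2/4 - 3*sqrt(2)*y/4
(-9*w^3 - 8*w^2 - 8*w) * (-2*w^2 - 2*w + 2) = 18*w^5 + 34*w^4 + 14*w^3 - 16*w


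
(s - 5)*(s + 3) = s^2 - 2*s - 15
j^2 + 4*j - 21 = (j - 3)*(j + 7)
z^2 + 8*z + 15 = (z + 3)*(z + 5)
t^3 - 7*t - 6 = (t - 3)*(t + 1)*(t + 2)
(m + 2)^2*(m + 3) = m^3 + 7*m^2 + 16*m + 12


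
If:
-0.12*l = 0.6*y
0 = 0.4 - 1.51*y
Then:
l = -1.32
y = 0.26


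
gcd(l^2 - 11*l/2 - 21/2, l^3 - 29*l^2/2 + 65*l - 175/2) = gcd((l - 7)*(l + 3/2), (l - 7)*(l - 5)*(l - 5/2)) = l - 7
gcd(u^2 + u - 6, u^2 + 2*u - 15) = 1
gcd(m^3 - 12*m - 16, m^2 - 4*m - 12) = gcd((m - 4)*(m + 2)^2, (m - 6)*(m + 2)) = m + 2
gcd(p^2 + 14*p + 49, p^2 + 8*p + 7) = p + 7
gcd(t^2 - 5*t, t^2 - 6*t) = t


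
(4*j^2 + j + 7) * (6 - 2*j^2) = -8*j^4 - 2*j^3 + 10*j^2 + 6*j + 42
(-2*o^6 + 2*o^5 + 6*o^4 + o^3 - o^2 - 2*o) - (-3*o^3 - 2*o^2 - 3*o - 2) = -2*o^6 + 2*o^5 + 6*o^4 + 4*o^3 + o^2 + o + 2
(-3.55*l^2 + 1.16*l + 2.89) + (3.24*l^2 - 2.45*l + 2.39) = -0.31*l^2 - 1.29*l + 5.28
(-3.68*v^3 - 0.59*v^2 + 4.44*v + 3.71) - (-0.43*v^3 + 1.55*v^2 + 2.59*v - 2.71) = -3.25*v^3 - 2.14*v^2 + 1.85*v + 6.42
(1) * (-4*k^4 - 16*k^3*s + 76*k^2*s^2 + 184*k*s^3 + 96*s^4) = -4*k^4 - 16*k^3*s + 76*k^2*s^2 + 184*k*s^3 + 96*s^4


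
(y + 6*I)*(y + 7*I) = y^2 + 13*I*y - 42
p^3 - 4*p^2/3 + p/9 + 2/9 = (p - 1)*(p - 2/3)*(p + 1/3)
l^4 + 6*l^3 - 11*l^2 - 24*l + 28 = (l - 2)*(l - 1)*(l + 2)*(l + 7)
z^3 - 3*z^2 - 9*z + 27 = (z - 3)^2*(z + 3)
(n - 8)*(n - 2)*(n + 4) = n^3 - 6*n^2 - 24*n + 64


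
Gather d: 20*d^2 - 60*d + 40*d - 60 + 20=20*d^2 - 20*d - 40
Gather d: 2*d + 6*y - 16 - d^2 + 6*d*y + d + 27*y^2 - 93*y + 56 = -d^2 + d*(6*y + 3) + 27*y^2 - 87*y + 40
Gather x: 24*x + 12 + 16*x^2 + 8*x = 16*x^2 + 32*x + 12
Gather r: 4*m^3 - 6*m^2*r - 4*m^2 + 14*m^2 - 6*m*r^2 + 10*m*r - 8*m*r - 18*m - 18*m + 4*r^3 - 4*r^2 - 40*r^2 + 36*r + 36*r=4*m^3 + 10*m^2 - 36*m + 4*r^3 + r^2*(-6*m - 44) + r*(-6*m^2 + 2*m + 72)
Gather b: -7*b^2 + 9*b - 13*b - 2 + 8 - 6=-7*b^2 - 4*b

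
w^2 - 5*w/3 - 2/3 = (w - 2)*(w + 1/3)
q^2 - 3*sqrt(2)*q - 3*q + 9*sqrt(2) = (q - 3)*(q - 3*sqrt(2))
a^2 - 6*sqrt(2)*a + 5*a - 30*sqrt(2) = (a + 5)*(a - 6*sqrt(2))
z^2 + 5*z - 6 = (z - 1)*(z + 6)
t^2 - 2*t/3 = t*(t - 2/3)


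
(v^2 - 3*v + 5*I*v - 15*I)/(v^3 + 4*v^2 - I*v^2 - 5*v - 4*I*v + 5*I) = (v^2 + v*(-3 + 5*I) - 15*I)/(v^3 + v^2*(4 - I) - v*(5 + 4*I) + 5*I)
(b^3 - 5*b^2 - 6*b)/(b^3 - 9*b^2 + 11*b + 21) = b*(b - 6)/(b^2 - 10*b + 21)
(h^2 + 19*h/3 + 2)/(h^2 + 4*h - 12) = (h + 1/3)/(h - 2)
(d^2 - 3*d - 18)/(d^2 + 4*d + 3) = (d - 6)/(d + 1)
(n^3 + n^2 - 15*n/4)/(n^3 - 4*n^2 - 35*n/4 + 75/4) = n/(n - 5)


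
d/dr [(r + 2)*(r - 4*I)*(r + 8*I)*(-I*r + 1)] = -4*I*r^3 + r^2*(15 - 6*I) + r*(20 - 56*I) + 32 - 56*I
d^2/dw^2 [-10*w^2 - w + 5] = -20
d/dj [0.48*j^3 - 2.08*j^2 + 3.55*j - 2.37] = 1.44*j^2 - 4.16*j + 3.55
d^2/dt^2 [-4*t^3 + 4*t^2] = 8 - 24*t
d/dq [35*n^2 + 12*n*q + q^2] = 12*n + 2*q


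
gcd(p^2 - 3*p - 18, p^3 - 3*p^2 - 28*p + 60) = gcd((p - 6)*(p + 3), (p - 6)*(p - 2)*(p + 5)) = p - 6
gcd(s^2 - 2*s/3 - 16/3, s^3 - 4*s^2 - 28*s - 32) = s + 2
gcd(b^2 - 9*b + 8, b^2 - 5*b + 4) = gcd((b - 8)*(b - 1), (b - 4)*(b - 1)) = b - 1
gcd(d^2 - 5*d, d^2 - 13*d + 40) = d - 5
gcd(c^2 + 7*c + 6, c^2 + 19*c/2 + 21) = c + 6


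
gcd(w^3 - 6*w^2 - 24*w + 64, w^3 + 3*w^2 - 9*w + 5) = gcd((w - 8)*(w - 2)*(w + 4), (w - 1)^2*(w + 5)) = 1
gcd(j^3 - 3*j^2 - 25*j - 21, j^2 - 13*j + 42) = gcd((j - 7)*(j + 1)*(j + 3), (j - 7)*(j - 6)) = j - 7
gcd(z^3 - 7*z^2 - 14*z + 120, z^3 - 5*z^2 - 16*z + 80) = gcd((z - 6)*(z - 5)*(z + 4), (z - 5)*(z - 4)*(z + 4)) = z^2 - z - 20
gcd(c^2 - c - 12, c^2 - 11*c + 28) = c - 4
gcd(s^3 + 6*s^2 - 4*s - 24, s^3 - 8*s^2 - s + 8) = 1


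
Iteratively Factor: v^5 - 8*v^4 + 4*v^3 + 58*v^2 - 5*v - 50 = (v - 5)*(v^4 - 3*v^3 - 11*v^2 + 3*v + 10) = (v - 5)*(v + 2)*(v^3 - 5*v^2 - v + 5) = (v - 5)*(v - 1)*(v + 2)*(v^2 - 4*v - 5) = (v - 5)^2*(v - 1)*(v + 2)*(v + 1)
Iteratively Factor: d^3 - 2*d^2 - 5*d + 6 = (d + 2)*(d^2 - 4*d + 3) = (d - 3)*(d + 2)*(d - 1)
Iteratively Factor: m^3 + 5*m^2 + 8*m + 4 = (m + 2)*(m^2 + 3*m + 2) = (m + 1)*(m + 2)*(m + 2)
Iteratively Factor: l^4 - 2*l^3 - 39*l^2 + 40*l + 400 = (l + 4)*(l^3 - 6*l^2 - 15*l + 100) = (l + 4)^2*(l^2 - 10*l + 25) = (l - 5)*(l + 4)^2*(l - 5)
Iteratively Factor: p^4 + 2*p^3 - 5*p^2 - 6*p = (p)*(p^3 + 2*p^2 - 5*p - 6) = p*(p + 3)*(p^2 - p - 2) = p*(p - 2)*(p + 3)*(p + 1)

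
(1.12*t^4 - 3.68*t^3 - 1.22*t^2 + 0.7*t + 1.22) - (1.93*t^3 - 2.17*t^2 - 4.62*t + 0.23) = 1.12*t^4 - 5.61*t^3 + 0.95*t^2 + 5.32*t + 0.99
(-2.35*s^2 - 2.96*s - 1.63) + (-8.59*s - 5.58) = -2.35*s^2 - 11.55*s - 7.21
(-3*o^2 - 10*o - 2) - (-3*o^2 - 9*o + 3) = -o - 5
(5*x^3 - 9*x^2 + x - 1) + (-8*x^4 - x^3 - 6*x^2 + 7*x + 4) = -8*x^4 + 4*x^3 - 15*x^2 + 8*x + 3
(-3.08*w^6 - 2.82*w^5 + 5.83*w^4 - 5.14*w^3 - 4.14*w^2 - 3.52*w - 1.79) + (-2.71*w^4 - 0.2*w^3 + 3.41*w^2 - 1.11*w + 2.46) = -3.08*w^6 - 2.82*w^5 + 3.12*w^4 - 5.34*w^3 - 0.73*w^2 - 4.63*w + 0.67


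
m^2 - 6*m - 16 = (m - 8)*(m + 2)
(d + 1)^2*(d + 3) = d^3 + 5*d^2 + 7*d + 3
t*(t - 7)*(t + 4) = t^3 - 3*t^2 - 28*t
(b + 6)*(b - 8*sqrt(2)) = b^2 - 8*sqrt(2)*b + 6*b - 48*sqrt(2)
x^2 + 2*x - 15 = (x - 3)*(x + 5)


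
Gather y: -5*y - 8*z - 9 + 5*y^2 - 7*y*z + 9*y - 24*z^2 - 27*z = 5*y^2 + y*(4 - 7*z) - 24*z^2 - 35*z - 9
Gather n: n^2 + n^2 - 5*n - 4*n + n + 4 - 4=2*n^2 - 8*n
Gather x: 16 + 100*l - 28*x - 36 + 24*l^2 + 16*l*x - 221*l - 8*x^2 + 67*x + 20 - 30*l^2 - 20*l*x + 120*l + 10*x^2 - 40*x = -6*l^2 - l + 2*x^2 + x*(-4*l - 1)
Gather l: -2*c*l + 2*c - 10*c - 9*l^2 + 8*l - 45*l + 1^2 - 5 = -8*c - 9*l^2 + l*(-2*c - 37) - 4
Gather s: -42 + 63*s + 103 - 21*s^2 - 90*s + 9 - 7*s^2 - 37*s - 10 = -28*s^2 - 64*s + 60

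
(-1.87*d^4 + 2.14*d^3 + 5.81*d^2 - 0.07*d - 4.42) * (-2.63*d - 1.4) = 4.9181*d^5 - 3.0102*d^4 - 18.2763*d^3 - 7.9499*d^2 + 11.7226*d + 6.188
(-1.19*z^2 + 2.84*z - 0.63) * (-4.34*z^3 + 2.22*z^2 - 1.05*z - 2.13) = 5.1646*z^5 - 14.9674*z^4 + 10.2885*z^3 - 1.8459*z^2 - 5.3877*z + 1.3419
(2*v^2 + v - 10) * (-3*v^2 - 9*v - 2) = -6*v^4 - 21*v^3 + 17*v^2 + 88*v + 20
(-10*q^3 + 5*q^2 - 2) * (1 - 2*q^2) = 20*q^5 - 10*q^4 - 10*q^3 + 9*q^2 - 2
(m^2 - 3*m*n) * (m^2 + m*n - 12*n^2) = m^4 - 2*m^3*n - 15*m^2*n^2 + 36*m*n^3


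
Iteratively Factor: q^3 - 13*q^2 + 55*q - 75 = (q - 5)*(q^2 - 8*q + 15) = (q - 5)*(q - 3)*(q - 5)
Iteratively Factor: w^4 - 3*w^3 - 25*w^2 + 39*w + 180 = (w - 4)*(w^3 + w^2 - 21*w - 45) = (w - 5)*(w - 4)*(w^2 + 6*w + 9) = (w - 5)*(w - 4)*(w + 3)*(w + 3)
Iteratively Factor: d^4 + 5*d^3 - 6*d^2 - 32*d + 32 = (d + 4)*(d^3 + d^2 - 10*d + 8) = (d + 4)^2*(d^2 - 3*d + 2) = (d - 1)*(d + 4)^2*(d - 2)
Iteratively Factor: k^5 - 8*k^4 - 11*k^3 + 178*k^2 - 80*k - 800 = (k - 5)*(k^4 - 3*k^3 - 26*k^2 + 48*k + 160) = (k - 5)*(k + 2)*(k^3 - 5*k^2 - 16*k + 80) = (k - 5)*(k + 2)*(k + 4)*(k^2 - 9*k + 20) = (k - 5)^2*(k + 2)*(k + 4)*(k - 4)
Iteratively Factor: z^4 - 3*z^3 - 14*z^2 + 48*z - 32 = (z - 2)*(z^3 - z^2 - 16*z + 16) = (z - 2)*(z - 1)*(z^2 - 16) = (z - 2)*(z - 1)*(z + 4)*(z - 4)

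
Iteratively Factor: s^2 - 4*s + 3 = (s - 3)*(s - 1)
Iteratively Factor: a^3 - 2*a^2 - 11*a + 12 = (a + 3)*(a^2 - 5*a + 4) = (a - 1)*(a + 3)*(a - 4)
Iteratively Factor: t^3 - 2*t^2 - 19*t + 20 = (t - 5)*(t^2 + 3*t - 4) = (t - 5)*(t - 1)*(t + 4)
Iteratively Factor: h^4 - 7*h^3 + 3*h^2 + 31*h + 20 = (h - 4)*(h^3 - 3*h^2 - 9*h - 5) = (h - 5)*(h - 4)*(h^2 + 2*h + 1) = (h - 5)*(h - 4)*(h + 1)*(h + 1)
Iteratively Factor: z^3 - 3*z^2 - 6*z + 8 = (z - 4)*(z^2 + z - 2) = (z - 4)*(z + 2)*(z - 1)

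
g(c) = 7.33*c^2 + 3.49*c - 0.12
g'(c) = 14.66*c + 3.49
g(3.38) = 95.42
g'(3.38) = 53.04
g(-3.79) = 91.94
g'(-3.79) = -52.07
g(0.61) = 4.74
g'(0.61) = 12.43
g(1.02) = 11.07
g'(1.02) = 18.44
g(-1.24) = 6.82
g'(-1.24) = -14.69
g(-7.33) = 368.13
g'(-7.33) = -103.97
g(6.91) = 373.99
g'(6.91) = 104.79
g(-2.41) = 34.04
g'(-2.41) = -31.84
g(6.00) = 284.70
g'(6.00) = 91.45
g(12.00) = 1097.28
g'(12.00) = 179.41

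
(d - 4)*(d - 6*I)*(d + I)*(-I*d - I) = -I*d^4 - 5*d^3 + 3*I*d^3 + 15*d^2 - 2*I*d^2 + 20*d + 18*I*d + 24*I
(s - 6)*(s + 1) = s^2 - 5*s - 6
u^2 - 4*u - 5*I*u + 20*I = (u - 4)*(u - 5*I)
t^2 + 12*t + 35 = (t + 5)*(t + 7)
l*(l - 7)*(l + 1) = l^3 - 6*l^2 - 7*l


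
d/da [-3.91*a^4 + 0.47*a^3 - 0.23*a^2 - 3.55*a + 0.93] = -15.64*a^3 + 1.41*a^2 - 0.46*a - 3.55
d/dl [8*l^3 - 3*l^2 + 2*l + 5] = 24*l^2 - 6*l + 2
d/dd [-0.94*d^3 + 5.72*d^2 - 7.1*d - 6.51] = -2.82*d^2 + 11.44*d - 7.1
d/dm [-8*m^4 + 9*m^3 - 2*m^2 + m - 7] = -32*m^3 + 27*m^2 - 4*m + 1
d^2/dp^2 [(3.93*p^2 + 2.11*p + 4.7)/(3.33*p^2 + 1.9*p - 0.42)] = (-2.93506200000002*p^3 + 345.685968*p^2 + 196.127676*p + 51.834904)/(36.926037*p^6 + 63.20673*p^5 + 22.091886*p^4 - 9.08504*p^3 - 2.786364*p^2 + 1.00548*p - 0.074088)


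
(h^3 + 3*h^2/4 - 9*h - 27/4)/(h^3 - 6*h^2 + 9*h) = (4*h^2 + 15*h + 9)/(4*h*(h - 3))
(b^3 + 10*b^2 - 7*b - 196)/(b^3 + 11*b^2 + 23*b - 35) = (b^2 + 3*b - 28)/(b^2 + 4*b - 5)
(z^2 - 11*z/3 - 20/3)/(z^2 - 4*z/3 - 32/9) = 3*(z - 5)/(3*z - 8)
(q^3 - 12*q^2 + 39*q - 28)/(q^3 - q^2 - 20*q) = (-q^3 + 12*q^2 - 39*q + 28)/(q*(-q^2 + q + 20))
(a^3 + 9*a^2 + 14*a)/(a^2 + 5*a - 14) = a*(a + 2)/(a - 2)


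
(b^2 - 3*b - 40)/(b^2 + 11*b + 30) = (b - 8)/(b + 6)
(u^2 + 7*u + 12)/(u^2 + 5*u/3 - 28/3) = 3*(u + 3)/(3*u - 7)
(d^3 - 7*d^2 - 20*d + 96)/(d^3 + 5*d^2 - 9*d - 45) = (d^2 - 4*d - 32)/(d^2 + 8*d + 15)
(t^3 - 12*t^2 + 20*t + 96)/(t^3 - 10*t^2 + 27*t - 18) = (t^2 - 6*t - 16)/(t^2 - 4*t + 3)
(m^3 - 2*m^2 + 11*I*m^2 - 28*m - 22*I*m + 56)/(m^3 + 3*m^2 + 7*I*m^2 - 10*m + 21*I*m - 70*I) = (m + 4*I)/(m + 5)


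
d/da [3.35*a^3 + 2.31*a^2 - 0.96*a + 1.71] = 10.05*a^2 + 4.62*a - 0.96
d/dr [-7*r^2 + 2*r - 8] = 2 - 14*r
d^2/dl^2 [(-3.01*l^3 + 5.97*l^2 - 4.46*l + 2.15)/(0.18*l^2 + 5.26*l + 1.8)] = (-1.11022302462516e-16*l^5 - 3.5527136788005e-15*l^4 - 176.202272*l^3 - 182.1798*l^2 - 37.63044*l + 240.71764)/(0.005832*l^6 + 0.511272*l^5 + 15.115464*l^4 + 155.757016*l^3 + 151.15464*l^2 + 51.1272*l + 5.832)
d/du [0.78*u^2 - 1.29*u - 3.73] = 1.56*u - 1.29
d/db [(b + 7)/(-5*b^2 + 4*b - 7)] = 5*(b^2 + 14*b - 7)/(25*b^4 - 40*b^3 + 86*b^2 - 56*b + 49)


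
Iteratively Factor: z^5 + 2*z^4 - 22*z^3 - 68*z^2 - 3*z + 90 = (z + 2)*(z^4 - 22*z^2 - 24*z + 45) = (z + 2)*(z + 3)*(z^3 - 3*z^2 - 13*z + 15) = (z - 1)*(z + 2)*(z + 3)*(z^2 - 2*z - 15) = (z - 5)*(z - 1)*(z + 2)*(z + 3)*(z + 3)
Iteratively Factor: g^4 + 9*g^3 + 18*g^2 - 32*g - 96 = (g + 4)*(g^3 + 5*g^2 - 2*g - 24) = (g + 3)*(g + 4)*(g^2 + 2*g - 8) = (g + 3)*(g + 4)^2*(g - 2)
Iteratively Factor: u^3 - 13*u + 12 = (u - 3)*(u^2 + 3*u - 4) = (u - 3)*(u - 1)*(u + 4)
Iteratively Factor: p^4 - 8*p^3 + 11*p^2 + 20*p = (p + 1)*(p^3 - 9*p^2 + 20*p) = (p - 5)*(p + 1)*(p^2 - 4*p) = p*(p - 5)*(p + 1)*(p - 4)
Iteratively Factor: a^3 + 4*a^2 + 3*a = (a + 3)*(a^2 + a) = a*(a + 3)*(a + 1)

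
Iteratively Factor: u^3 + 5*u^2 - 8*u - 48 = (u + 4)*(u^2 + u - 12) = (u - 3)*(u + 4)*(u + 4)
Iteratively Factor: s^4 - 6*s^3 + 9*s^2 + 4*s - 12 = (s + 1)*(s^3 - 7*s^2 + 16*s - 12) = (s - 3)*(s + 1)*(s^2 - 4*s + 4) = (s - 3)*(s - 2)*(s + 1)*(s - 2)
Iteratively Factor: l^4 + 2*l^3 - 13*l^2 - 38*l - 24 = (l + 3)*(l^3 - l^2 - 10*l - 8) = (l + 1)*(l + 3)*(l^2 - 2*l - 8) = (l + 1)*(l + 2)*(l + 3)*(l - 4)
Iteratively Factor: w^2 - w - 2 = (w - 2)*(w + 1)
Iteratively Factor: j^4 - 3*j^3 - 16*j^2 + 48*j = (j - 3)*(j^3 - 16*j) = (j - 4)*(j - 3)*(j^2 + 4*j) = j*(j - 4)*(j - 3)*(j + 4)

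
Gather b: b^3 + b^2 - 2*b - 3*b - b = b^3 + b^2 - 6*b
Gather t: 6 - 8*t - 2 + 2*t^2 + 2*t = 2*t^2 - 6*t + 4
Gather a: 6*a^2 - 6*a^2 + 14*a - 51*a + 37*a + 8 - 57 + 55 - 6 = 0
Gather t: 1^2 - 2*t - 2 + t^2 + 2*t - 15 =t^2 - 16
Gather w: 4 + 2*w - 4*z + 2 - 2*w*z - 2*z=w*(2 - 2*z) - 6*z + 6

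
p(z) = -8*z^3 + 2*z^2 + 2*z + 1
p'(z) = -24*z^2 + 4*z + 2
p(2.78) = -149.86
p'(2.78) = -172.36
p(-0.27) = 0.76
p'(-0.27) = -0.83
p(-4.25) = 642.75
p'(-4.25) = -448.50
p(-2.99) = 226.75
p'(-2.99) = -224.52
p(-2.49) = 131.93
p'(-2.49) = -156.76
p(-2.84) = 194.70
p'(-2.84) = -202.93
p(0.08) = 1.17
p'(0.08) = 2.17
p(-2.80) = 186.70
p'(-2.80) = -197.36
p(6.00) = -1643.00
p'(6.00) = -838.00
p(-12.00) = 14089.00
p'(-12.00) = -3502.00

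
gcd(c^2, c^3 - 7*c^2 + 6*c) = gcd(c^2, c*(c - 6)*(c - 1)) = c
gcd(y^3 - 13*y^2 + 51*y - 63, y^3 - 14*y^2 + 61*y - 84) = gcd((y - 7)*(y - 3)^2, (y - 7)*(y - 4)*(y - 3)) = y^2 - 10*y + 21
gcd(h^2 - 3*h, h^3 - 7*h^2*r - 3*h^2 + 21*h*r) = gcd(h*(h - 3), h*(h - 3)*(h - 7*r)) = h^2 - 3*h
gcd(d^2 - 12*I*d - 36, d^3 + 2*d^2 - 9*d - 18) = 1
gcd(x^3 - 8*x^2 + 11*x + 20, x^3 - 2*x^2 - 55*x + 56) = 1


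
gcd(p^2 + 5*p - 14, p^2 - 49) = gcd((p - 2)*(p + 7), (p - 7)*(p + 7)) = p + 7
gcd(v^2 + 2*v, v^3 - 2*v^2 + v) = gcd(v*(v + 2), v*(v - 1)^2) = v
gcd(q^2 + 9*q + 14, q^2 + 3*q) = 1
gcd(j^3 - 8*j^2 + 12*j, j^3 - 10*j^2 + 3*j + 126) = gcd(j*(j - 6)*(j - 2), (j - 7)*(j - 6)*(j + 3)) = j - 6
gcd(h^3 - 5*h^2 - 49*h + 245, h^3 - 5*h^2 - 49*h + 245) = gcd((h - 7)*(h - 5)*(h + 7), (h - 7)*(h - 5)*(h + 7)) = h^3 - 5*h^2 - 49*h + 245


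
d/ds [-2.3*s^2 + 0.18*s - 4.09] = 0.18 - 4.6*s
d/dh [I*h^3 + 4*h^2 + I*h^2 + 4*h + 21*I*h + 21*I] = 3*I*h^2 + 2*h*(4 + I) + 4 + 21*I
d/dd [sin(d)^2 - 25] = sin(2*d)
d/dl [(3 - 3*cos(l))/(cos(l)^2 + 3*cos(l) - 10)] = 3*(sin(l)^2 + 2*cos(l) - 8)*sin(l)/(cos(l)^2 + 3*cos(l) - 10)^2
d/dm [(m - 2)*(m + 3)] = 2*m + 1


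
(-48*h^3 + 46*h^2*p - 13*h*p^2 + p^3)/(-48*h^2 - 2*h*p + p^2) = (6*h^2 - 5*h*p + p^2)/(6*h + p)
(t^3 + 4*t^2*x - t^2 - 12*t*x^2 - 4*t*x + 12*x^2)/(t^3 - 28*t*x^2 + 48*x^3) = (1 - t)/(-t + 4*x)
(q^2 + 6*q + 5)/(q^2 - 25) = (q + 1)/(q - 5)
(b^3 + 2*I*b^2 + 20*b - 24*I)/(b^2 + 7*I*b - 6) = (b^2 - 4*I*b - 4)/(b + I)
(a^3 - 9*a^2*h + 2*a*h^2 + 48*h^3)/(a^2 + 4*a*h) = (a^3 - 9*a^2*h + 2*a*h^2 + 48*h^3)/(a*(a + 4*h))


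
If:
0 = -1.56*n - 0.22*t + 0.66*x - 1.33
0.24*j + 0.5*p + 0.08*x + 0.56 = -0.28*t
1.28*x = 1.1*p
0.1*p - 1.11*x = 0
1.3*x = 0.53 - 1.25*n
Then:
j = 8.23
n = 0.42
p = 0.00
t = -9.05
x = 0.00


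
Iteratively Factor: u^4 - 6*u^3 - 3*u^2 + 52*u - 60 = (u - 2)*(u^3 - 4*u^2 - 11*u + 30) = (u - 2)*(u + 3)*(u^2 - 7*u + 10) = (u - 5)*(u - 2)*(u + 3)*(u - 2)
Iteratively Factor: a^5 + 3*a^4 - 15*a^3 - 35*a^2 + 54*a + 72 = (a - 2)*(a^4 + 5*a^3 - 5*a^2 - 45*a - 36) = (a - 2)*(a + 1)*(a^3 + 4*a^2 - 9*a - 36) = (a - 2)*(a + 1)*(a + 3)*(a^2 + a - 12) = (a - 2)*(a + 1)*(a + 3)*(a + 4)*(a - 3)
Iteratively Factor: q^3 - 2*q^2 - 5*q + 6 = (q + 2)*(q^2 - 4*q + 3) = (q - 3)*(q + 2)*(q - 1)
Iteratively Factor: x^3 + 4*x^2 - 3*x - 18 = (x - 2)*(x^2 + 6*x + 9) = (x - 2)*(x + 3)*(x + 3)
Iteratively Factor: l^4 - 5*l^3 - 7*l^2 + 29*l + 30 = (l - 5)*(l^3 - 7*l - 6) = (l - 5)*(l + 1)*(l^2 - l - 6) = (l - 5)*(l - 3)*(l + 1)*(l + 2)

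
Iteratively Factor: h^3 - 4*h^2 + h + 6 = (h - 2)*(h^2 - 2*h - 3) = (h - 2)*(h + 1)*(h - 3)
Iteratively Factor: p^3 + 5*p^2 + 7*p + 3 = (p + 1)*(p^2 + 4*p + 3) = (p + 1)*(p + 3)*(p + 1)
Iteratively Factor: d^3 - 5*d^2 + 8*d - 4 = (d - 2)*(d^2 - 3*d + 2) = (d - 2)*(d - 1)*(d - 2)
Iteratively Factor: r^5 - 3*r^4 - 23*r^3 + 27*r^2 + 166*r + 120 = (r + 1)*(r^4 - 4*r^3 - 19*r^2 + 46*r + 120) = (r - 5)*(r + 1)*(r^3 + r^2 - 14*r - 24) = (r - 5)*(r - 4)*(r + 1)*(r^2 + 5*r + 6) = (r - 5)*(r - 4)*(r + 1)*(r + 2)*(r + 3)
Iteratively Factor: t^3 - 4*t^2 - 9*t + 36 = (t - 4)*(t^2 - 9) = (t - 4)*(t + 3)*(t - 3)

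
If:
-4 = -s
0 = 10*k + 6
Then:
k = -3/5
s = 4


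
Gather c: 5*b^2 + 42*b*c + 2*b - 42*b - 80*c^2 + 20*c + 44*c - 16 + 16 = 5*b^2 - 40*b - 80*c^2 + c*(42*b + 64)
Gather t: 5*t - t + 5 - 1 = 4*t + 4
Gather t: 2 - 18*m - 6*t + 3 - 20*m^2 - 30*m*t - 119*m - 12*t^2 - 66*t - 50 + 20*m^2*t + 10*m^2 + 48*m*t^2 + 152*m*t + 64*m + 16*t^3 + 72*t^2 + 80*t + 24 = -10*m^2 - 73*m + 16*t^3 + t^2*(48*m + 60) + t*(20*m^2 + 122*m + 8) - 21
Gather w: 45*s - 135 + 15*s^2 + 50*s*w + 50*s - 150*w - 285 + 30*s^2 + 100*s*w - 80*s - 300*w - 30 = 45*s^2 + 15*s + w*(150*s - 450) - 450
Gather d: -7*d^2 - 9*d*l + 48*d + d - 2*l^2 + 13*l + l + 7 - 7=-7*d^2 + d*(49 - 9*l) - 2*l^2 + 14*l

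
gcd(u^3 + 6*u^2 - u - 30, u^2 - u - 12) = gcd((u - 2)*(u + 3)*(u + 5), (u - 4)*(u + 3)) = u + 3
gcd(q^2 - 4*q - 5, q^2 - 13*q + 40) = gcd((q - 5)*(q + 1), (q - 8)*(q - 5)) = q - 5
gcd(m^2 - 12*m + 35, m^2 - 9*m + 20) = m - 5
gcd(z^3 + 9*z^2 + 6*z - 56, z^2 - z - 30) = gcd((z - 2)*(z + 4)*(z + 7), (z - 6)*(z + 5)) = 1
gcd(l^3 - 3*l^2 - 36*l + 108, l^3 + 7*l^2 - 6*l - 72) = l^2 + 3*l - 18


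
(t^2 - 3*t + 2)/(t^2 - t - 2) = (t - 1)/(t + 1)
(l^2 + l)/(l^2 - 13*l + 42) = l*(l + 1)/(l^2 - 13*l + 42)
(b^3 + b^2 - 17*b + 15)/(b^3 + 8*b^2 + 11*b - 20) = (b - 3)/(b + 4)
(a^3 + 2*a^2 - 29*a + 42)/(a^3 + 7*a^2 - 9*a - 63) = (a - 2)/(a + 3)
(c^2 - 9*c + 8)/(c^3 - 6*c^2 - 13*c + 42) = (c^2 - 9*c + 8)/(c^3 - 6*c^2 - 13*c + 42)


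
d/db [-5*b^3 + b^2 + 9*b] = -15*b^2 + 2*b + 9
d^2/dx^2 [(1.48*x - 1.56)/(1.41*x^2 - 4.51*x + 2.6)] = ((17.7488 - 12.5208*x)*(1.41*x^2 - 4.51*x + 2.6) + (1.48*x - 1.56)*(2.82*x - 4.51)*(5.64*x - 9.02))/(1.41*x^2 - 4.51*x + 2.6)^3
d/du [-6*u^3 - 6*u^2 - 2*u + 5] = -18*u^2 - 12*u - 2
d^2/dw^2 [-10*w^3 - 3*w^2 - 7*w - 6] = -60*w - 6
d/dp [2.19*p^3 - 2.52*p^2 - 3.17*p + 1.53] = 6.57*p^2 - 5.04*p - 3.17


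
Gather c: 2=2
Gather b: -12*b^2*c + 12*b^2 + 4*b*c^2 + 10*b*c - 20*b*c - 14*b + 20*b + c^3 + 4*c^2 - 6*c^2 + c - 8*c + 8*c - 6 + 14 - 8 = b^2*(12 - 12*c) + b*(4*c^2 - 10*c + 6) + c^3 - 2*c^2 + c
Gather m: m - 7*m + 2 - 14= -6*m - 12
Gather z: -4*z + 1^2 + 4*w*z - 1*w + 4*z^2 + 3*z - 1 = -w + 4*z^2 + z*(4*w - 1)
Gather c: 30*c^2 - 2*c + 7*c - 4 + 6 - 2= 30*c^2 + 5*c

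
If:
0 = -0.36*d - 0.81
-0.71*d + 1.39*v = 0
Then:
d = -2.25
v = -1.15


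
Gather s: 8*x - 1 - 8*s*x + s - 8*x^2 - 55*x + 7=s*(1 - 8*x) - 8*x^2 - 47*x + 6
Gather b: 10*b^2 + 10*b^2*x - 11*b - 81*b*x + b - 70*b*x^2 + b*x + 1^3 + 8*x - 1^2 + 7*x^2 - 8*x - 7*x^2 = b^2*(10*x + 10) + b*(-70*x^2 - 80*x - 10)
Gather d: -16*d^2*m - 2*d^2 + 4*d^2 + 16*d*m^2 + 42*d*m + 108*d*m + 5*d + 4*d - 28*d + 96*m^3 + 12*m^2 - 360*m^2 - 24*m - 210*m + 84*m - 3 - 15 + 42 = d^2*(2 - 16*m) + d*(16*m^2 + 150*m - 19) + 96*m^3 - 348*m^2 - 150*m + 24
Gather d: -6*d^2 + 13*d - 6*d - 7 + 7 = -6*d^2 + 7*d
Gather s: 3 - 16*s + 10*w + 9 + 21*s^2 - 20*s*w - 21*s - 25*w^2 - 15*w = 21*s^2 + s*(-20*w - 37) - 25*w^2 - 5*w + 12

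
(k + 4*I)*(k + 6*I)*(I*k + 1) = I*k^3 - 9*k^2 - 14*I*k - 24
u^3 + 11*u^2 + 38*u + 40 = (u + 2)*(u + 4)*(u + 5)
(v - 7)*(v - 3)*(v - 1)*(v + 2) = v^4 - 9*v^3 + 9*v^2 + 41*v - 42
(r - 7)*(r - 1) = r^2 - 8*r + 7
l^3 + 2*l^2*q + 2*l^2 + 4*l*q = l*(l + 2)*(l + 2*q)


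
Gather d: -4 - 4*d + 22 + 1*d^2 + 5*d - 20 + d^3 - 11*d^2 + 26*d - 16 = d^3 - 10*d^2 + 27*d - 18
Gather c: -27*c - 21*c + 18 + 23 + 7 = 48 - 48*c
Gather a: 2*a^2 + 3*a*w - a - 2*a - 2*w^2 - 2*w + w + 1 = 2*a^2 + a*(3*w - 3) - 2*w^2 - w + 1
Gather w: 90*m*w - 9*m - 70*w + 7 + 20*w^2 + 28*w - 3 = -9*m + 20*w^2 + w*(90*m - 42) + 4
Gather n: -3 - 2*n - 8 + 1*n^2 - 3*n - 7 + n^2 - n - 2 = 2*n^2 - 6*n - 20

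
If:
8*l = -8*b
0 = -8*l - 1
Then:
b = 1/8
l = -1/8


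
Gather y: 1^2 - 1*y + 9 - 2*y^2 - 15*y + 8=-2*y^2 - 16*y + 18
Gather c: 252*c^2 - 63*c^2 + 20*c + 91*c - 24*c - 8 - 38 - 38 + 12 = 189*c^2 + 87*c - 72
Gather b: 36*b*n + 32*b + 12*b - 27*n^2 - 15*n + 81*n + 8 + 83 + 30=b*(36*n + 44) - 27*n^2 + 66*n + 121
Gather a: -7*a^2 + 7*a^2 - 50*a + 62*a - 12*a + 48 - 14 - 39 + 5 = 0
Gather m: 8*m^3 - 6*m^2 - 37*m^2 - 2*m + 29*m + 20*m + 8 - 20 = 8*m^3 - 43*m^2 + 47*m - 12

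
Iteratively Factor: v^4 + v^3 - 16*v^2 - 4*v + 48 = (v + 4)*(v^3 - 3*v^2 - 4*v + 12) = (v - 2)*(v + 4)*(v^2 - v - 6) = (v - 3)*(v - 2)*(v + 4)*(v + 2)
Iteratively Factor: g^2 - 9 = (g + 3)*(g - 3)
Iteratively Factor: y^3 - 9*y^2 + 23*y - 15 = (y - 5)*(y^2 - 4*y + 3) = (y - 5)*(y - 1)*(y - 3)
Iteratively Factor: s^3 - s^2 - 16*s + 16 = (s - 4)*(s^2 + 3*s - 4) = (s - 4)*(s + 4)*(s - 1)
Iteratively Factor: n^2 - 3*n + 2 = (n - 1)*(n - 2)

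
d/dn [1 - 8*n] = -8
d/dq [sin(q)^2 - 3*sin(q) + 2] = (2*sin(q) - 3)*cos(q)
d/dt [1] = 0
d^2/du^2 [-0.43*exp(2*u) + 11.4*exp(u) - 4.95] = (11.4 - 1.72*exp(u))*exp(u)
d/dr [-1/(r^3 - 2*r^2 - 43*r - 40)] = (3*r^2 - 4*r - 43)/(-r^3 + 2*r^2 + 43*r + 40)^2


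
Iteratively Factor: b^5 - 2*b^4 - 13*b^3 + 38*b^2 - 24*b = (b - 2)*(b^4 - 13*b^2 + 12*b) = (b - 2)*(b + 4)*(b^3 - 4*b^2 + 3*b) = (b - 3)*(b - 2)*(b + 4)*(b^2 - b) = (b - 3)*(b - 2)*(b - 1)*(b + 4)*(b)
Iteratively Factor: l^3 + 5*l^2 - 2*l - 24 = (l + 4)*(l^2 + l - 6) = (l - 2)*(l + 4)*(l + 3)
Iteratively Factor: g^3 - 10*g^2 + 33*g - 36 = (g - 4)*(g^2 - 6*g + 9) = (g - 4)*(g - 3)*(g - 3)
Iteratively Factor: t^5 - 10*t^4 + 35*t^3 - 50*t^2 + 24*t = (t - 4)*(t^4 - 6*t^3 + 11*t^2 - 6*t) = t*(t - 4)*(t^3 - 6*t^2 + 11*t - 6) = t*(t - 4)*(t - 3)*(t^2 - 3*t + 2) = t*(t - 4)*(t - 3)*(t - 2)*(t - 1)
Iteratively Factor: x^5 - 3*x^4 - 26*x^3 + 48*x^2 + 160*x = (x + 2)*(x^4 - 5*x^3 - 16*x^2 + 80*x) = (x + 2)*(x + 4)*(x^3 - 9*x^2 + 20*x) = x*(x + 2)*(x + 4)*(x^2 - 9*x + 20) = x*(x - 5)*(x + 2)*(x + 4)*(x - 4)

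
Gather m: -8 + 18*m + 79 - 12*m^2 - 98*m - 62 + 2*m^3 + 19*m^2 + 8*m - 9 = 2*m^3 + 7*m^2 - 72*m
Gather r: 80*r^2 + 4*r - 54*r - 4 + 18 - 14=80*r^2 - 50*r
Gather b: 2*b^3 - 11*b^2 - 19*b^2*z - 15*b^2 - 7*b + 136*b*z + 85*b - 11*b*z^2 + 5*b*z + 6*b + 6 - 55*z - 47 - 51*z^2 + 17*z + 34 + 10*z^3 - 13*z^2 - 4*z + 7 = 2*b^3 + b^2*(-19*z - 26) + b*(-11*z^2 + 141*z + 84) + 10*z^3 - 64*z^2 - 42*z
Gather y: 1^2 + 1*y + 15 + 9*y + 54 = 10*y + 70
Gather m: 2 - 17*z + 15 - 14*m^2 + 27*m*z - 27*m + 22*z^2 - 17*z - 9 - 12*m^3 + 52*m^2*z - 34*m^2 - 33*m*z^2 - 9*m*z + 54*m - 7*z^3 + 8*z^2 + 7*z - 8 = -12*m^3 + m^2*(52*z - 48) + m*(-33*z^2 + 18*z + 27) - 7*z^3 + 30*z^2 - 27*z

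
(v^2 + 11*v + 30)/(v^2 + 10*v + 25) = (v + 6)/(v + 5)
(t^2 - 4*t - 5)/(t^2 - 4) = (t^2 - 4*t - 5)/(t^2 - 4)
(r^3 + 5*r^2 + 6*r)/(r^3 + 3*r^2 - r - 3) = r*(r + 2)/(r^2 - 1)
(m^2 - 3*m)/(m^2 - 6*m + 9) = m/(m - 3)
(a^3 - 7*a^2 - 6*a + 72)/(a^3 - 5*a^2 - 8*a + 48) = (a - 6)/(a - 4)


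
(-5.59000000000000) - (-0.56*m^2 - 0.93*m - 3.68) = 0.56*m^2 + 0.93*m - 1.91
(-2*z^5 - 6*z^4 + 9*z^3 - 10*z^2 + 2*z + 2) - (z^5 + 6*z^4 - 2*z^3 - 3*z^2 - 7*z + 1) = -3*z^5 - 12*z^4 + 11*z^3 - 7*z^2 + 9*z + 1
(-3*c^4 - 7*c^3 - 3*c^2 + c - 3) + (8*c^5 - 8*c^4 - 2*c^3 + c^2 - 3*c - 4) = 8*c^5 - 11*c^4 - 9*c^3 - 2*c^2 - 2*c - 7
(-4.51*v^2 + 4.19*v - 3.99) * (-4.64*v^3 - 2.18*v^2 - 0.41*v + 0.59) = 20.9264*v^5 - 9.6098*v^4 + 11.2285*v^3 + 4.3194*v^2 + 4.108*v - 2.3541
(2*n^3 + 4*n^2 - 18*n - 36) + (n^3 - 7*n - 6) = 3*n^3 + 4*n^2 - 25*n - 42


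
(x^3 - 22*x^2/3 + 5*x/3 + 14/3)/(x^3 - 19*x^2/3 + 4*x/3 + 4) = (x - 7)/(x - 6)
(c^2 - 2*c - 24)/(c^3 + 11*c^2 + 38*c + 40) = (c - 6)/(c^2 + 7*c + 10)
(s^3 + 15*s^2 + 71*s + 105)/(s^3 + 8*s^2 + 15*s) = (s + 7)/s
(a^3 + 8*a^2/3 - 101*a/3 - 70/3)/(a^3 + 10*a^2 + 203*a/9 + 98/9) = 3*(a - 5)/(3*a + 7)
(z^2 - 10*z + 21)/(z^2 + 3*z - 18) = (z - 7)/(z + 6)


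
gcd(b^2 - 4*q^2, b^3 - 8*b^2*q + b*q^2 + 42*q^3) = b + 2*q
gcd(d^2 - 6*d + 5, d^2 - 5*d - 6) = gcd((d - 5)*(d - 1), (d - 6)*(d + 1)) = 1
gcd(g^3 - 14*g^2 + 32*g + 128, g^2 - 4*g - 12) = g + 2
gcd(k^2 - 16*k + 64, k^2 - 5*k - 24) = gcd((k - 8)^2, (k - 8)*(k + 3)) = k - 8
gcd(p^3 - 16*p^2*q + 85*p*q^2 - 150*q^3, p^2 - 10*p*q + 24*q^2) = p - 6*q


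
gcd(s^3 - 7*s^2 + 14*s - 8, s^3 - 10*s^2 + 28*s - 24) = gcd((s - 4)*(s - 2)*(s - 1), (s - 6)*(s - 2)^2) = s - 2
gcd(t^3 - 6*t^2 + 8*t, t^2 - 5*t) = t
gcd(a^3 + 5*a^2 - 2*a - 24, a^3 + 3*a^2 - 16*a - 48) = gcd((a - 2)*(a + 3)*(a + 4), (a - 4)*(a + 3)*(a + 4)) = a^2 + 7*a + 12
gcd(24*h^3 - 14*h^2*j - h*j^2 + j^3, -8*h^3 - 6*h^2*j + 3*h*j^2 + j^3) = 8*h^2 - 2*h*j - j^2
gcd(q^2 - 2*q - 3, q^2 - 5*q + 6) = q - 3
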